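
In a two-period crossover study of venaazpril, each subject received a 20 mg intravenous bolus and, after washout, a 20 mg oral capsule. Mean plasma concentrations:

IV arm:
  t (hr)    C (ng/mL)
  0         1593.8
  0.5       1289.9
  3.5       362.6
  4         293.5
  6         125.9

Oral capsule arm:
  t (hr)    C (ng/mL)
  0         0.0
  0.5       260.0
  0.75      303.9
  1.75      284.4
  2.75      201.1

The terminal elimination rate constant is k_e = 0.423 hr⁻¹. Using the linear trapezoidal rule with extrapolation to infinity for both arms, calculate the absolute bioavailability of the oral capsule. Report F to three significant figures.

F = 0.281

Trapezoidal AUC_0→6 (IV):
  [0→0.5]: (1593.8+1289.9)/2 × 0.5 = 720.925
  [0.5→3.5]: (1289.9+362.6)/2 × 3 = 2478.75
  [3.5→4]: (362.6+293.5)/2 × 0.5 = 164.025
  [4→6]: (293.5+125.9)/2 × 2 = 419.4
  Sum = 3783.1 ng/mL·hr
IV tail: 125.9/0.423 = 297.636; AUC_iv,0→∞ = 3783.1 + 297.636 = 4080.736 ng/mL·hr
Trapezoidal AUC_0→2.75 (oral capsule):
  [0→0.5]: (0.0+260.0)/2 × 0.5 = 65.0
  [0.5→0.75]: (260.0+303.9)/2 × 0.25 = 70.4875
  [0.75→1.75]: (303.9+284.4)/2 × 1 = 294.15
  [1.75→2.75]: (284.4+201.1)/2 × 1 = 242.75
  Sum = 672.3875 ng/mL·hr
oral capsule tail: 201.1/0.423 = 475.414; AUC_ev,0→∞ = 672.3875 + 475.414 = 1147.8015 ng/mL·hr
F = (AUC_ev/D_ev)/(AUC_iv/D_iv) = (1147.8015/20)/(4080.736/20) = 57.390075/204.0368 = 0.2813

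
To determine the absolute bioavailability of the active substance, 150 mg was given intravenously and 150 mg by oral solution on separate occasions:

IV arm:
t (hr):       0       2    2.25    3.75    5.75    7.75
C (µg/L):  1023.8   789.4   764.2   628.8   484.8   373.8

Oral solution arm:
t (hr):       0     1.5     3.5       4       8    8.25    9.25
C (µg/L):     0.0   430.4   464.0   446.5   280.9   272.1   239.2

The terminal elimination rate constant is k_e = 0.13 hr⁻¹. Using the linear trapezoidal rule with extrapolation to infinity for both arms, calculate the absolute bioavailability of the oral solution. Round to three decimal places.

Trapezoidal AUC_0→7.75 (IV):
  [0→2]: (1023.8+789.4)/2 × 2 = 1813.2
  [2→2.25]: (789.4+764.2)/2 × 0.25 = 194.2
  [2.25→3.75]: (764.2+628.8)/2 × 1.5 = 1044.75
  [3.75→5.75]: (628.8+484.8)/2 × 2 = 1113.6
  [5.75→7.75]: (484.8+373.8)/2 × 2 = 858.6
  Sum = 5024.35 µg/L·hr
IV tail: 373.8/0.13 = 2875.385; AUC_iv,0→∞ = 5024.35 + 2875.385 = 7899.735 µg/L·hr
Trapezoidal AUC_0→9.25 (oral solution):
  [0→1.5]: (0.0+430.4)/2 × 1.5 = 322.8
  [1.5→3.5]: (430.4+464.0)/2 × 2 = 894.4
  [3.5→4]: (464.0+446.5)/2 × 0.5 = 227.625
  [4→8]: (446.5+280.9)/2 × 4 = 1454.8
  [8→8.25]: (280.9+272.1)/2 × 0.25 = 69.125
  [8.25→9.25]: (272.1+239.2)/2 × 1 = 255.65
  Sum = 3224.4 µg/L·hr
oral solution tail: 239.2/0.13 = 1840.000; AUC_ev,0→∞ = 3224.4 + 1840.000 = 5064.4 µg/L·hr
F = (AUC_ev/D_ev)/(AUC_iv/D_iv) = (5064.4/150)/(7899.735/150) = 33.7627/52.6649 = 0.6411

F = 0.641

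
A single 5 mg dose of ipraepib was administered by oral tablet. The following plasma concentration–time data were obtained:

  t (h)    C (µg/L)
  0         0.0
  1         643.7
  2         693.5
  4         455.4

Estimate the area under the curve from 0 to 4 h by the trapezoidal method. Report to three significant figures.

Trapezoidal AUC_0→4:
  [0→1]: (0.0+643.7)/2 × 1 = 321.85
  [1→2]: (643.7+693.5)/2 × 1 = 668.6
  [2→4]: (693.5+455.4)/2 × 2 = 1148.9
  Sum = 2139.35 µg/L·h

AUC = 2140 µg/L·h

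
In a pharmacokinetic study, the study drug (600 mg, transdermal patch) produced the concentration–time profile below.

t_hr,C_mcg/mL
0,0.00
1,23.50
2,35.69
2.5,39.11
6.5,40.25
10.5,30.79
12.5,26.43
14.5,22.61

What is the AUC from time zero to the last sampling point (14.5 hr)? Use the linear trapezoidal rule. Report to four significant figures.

AUC = 467.1 mcg/mL·hr

Trapezoidal AUC_0→14.5:
  [0→1]: (0.00+23.50)/2 × 1 = 11.75
  [1→2]: (23.50+35.69)/2 × 1 = 29.595
  [2→2.5]: (35.69+39.11)/2 × 0.5 = 18.7
  [2.5→6.5]: (39.11+40.25)/2 × 4 = 158.72
  [6.5→10.5]: (40.25+30.79)/2 × 4 = 142.08
  [10.5→12.5]: (30.79+26.43)/2 × 2 = 57.22
  [12.5→14.5]: (26.43+22.61)/2 × 2 = 49.04
  Sum = 467.105 mcg/mL·hr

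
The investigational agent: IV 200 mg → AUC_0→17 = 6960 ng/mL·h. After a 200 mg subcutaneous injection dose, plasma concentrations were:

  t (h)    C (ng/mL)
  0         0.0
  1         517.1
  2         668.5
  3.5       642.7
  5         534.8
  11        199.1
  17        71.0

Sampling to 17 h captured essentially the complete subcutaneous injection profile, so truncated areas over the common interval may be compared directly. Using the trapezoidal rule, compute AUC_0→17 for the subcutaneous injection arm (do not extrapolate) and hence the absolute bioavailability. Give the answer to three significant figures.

Trapezoidal AUC_0→17 (subcutaneous injection):
  [0→1]: (0.0+517.1)/2 × 1 = 258.55
  [1→2]: (517.1+668.5)/2 × 1 = 592.8
  [2→3.5]: (668.5+642.7)/2 × 1.5 = 983.4
  [3.5→5]: (642.7+534.8)/2 × 1.5 = 883.125
  [5→11]: (534.8+199.1)/2 × 6 = 2201.7
  [11→17]: (199.1+71.0)/2 × 6 = 810.3
  Sum = 5729.875 ng/mL·h
F = (AUC_ev/D_ev)/(AUC_iv/D_iv) = (5729.875/200)/(6960/200) = 28.649375/34.8 = 0.8233

F = 0.823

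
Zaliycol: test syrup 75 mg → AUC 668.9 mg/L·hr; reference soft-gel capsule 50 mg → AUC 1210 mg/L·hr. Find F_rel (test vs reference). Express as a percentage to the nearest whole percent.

F_rel = (AUC_test/D_test) / (AUC_ref/D_ref)
      = (668.9/75) / (1210/50)
      = 8.91867 / 24.2 = 0.3685 = 36.85%

F_rel = 37%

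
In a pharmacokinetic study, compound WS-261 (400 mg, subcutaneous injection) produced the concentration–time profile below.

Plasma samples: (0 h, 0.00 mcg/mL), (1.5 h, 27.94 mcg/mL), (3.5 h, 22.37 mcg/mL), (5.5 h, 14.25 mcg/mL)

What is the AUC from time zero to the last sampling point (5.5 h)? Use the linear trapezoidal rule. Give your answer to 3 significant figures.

Trapezoidal AUC_0→5.5:
  [0→1.5]: (0.00+27.94)/2 × 1.5 = 20.955
  [1.5→3.5]: (27.94+22.37)/2 × 2 = 50.31
  [3.5→5.5]: (22.37+14.25)/2 × 2 = 36.62
  Sum = 107.885 mcg/mL·h

AUC = 108 mcg/mL·h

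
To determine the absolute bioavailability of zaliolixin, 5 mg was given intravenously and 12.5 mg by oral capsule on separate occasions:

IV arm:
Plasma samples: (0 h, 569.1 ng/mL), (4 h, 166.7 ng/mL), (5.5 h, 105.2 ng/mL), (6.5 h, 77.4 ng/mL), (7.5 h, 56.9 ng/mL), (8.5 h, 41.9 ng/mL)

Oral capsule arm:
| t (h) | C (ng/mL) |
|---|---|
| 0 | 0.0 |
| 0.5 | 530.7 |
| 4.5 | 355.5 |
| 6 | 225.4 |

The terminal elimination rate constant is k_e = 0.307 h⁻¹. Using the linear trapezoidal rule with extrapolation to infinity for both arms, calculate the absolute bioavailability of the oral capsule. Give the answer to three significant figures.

F = 0.609

Trapezoidal AUC_0→8.5 (IV):
  [0→4]: (569.1+166.7)/2 × 4 = 1471.6
  [4→5.5]: (166.7+105.2)/2 × 1.5 = 203.925
  [5.5→6.5]: (105.2+77.4)/2 × 1 = 91.3
  [6.5→7.5]: (77.4+56.9)/2 × 1 = 67.15
  [7.5→8.5]: (56.9+41.9)/2 × 1 = 49.4
  Sum = 1883.375 ng/mL·h
IV tail: 41.9/0.307 = 136.482; AUC_iv,0→∞ = 1883.375 + 136.482 = 2019.857 ng/mL·h
Trapezoidal AUC_0→6 (oral capsule):
  [0→0.5]: (0.0+530.7)/2 × 0.5 = 132.675
  [0.5→4.5]: (530.7+355.5)/2 × 4 = 1772.4
  [4.5→6]: (355.5+225.4)/2 × 1.5 = 435.675
  Sum = 2340.75 ng/mL·h
oral capsule tail: 225.4/0.307 = 734.202; AUC_ev,0→∞ = 2340.75 + 734.202 = 3074.952 ng/mL·h
F = (AUC_ev/D_ev)/(AUC_iv/D_iv) = (3074.952/12.5)/(2019.857/5) = 245.99616/403.9714 = 0.6089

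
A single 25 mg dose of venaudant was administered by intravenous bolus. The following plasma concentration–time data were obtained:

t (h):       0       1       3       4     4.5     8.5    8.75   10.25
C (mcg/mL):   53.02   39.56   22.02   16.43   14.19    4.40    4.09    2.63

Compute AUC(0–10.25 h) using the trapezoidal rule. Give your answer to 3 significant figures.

AUC = 178 mcg/mL·h

Trapezoidal AUC_0→10.25:
  [0→1]: (53.02+39.56)/2 × 1 = 46.29
  [1→3]: (39.56+22.02)/2 × 2 = 61.58
  [3→4]: (22.02+16.43)/2 × 1 = 19.225
  [4→4.5]: (16.43+14.19)/2 × 0.5 = 7.655
  [4.5→8.5]: (14.19+4.40)/2 × 4 = 37.18
  [8.5→8.75]: (4.40+4.09)/2 × 0.25 = 1.06125
  [8.75→10.25]: (4.09+2.63)/2 × 1.5 = 5.04
  Sum = 178.03125 mcg/mL·h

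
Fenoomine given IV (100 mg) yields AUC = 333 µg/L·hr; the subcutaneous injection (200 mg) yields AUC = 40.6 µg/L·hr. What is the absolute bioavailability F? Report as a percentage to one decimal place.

F = (AUC_ev / D_ev) / (AUC_iv / D_iv)
  = (40.6/200) / (333/100)
  = 0.203 / 3.33 = 0.0610
  = 6.10%

F = 6.1%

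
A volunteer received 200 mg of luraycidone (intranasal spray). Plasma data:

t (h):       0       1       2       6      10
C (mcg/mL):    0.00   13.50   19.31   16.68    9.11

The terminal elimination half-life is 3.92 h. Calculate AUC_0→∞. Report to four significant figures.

Trapezoidal AUC_0→10:
  [0→1]: (0.00+13.50)/2 × 1 = 6.75
  [1→2]: (13.50+19.31)/2 × 1 = 16.405
  [2→6]: (19.31+16.68)/2 × 4 = 71.98
  [6→10]: (16.68+9.11)/2 × 4 = 51.58
  Sum = 146.715 mcg/mL·h
k_e = ln2 / t½ = 0.693147 / 3.92 = 0.1768 h^-1
Extrapolated tail: C_last / k_e = 9.11 / 0.1768 = 51.527
AUC_0→∞ = 146.715 + 51.527 = 198.242 mcg/mL·h

AUC = 198.2 mcg/mL·h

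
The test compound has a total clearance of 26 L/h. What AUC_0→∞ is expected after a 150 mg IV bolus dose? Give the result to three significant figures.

AUC = 5.77 mg/L·h

AUC_0→∞ = Dose_iv / CL
        = 150 / 26 = 5.76923 mg/L·h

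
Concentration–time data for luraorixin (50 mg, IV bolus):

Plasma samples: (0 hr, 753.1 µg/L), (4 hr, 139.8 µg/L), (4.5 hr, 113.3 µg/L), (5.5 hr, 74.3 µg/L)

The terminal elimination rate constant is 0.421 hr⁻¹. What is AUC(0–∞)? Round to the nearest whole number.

AUC = 2119 µg/L·hr

Trapezoidal AUC_0→5.5:
  [0→4]: (753.1+139.8)/2 × 4 = 1785.8
  [4→4.5]: (139.8+113.3)/2 × 0.5 = 63.275
  [4.5→5.5]: (113.3+74.3)/2 × 1 = 93.8
  Sum = 1942.875 µg/L·hr
Extrapolated tail: C_last / k_e = 74.3 / 0.421 = 176.485
AUC_0→∞ = 1942.875 + 176.485 = 2119.36 µg/L·hr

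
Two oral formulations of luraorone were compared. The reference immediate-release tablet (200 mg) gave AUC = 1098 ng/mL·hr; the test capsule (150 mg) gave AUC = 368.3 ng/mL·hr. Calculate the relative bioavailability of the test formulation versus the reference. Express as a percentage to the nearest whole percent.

F_rel = (AUC_test/D_test) / (AUC_ref/D_ref)
      = (368.3/150) / (1098/200)
      = 2.45533 / 5.49 = 0.4472 = 44.72%

F_rel = 45%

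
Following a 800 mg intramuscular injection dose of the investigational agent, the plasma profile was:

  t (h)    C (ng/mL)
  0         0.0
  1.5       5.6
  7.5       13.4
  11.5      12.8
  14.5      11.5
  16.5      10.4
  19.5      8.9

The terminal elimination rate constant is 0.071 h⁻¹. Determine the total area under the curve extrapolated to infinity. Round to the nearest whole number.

AUC = 326 ng/mL·h

Trapezoidal AUC_0→19.5:
  [0→1.5]: (0.0+5.6)/2 × 1.5 = 4.2
  [1.5→7.5]: (5.6+13.4)/2 × 6 = 57.0
  [7.5→11.5]: (13.4+12.8)/2 × 4 = 52.4
  [11.5→14.5]: (12.8+11.5)/2 × 3 = 36.45
  [14.5→16.5]: (11.5+10.4)/2 × 2 = 21.9
  [16.5→19.5]: (10.4+8.9)/2 × 3 = 28.95
  Sum = 200.9 ng/mL·h
Extrapolated tail: C_last / k_e = 8.9 / 0.071 = 125.352
AUC_0→∞ = 200.9 + 125.352 = 326.252 ng/mL·h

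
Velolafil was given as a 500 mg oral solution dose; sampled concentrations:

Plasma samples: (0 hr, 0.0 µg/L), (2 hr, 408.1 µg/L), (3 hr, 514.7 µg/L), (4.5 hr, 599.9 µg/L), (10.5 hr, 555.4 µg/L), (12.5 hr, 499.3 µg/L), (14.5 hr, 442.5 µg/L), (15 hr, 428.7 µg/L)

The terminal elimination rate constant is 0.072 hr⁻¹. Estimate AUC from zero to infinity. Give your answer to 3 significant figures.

Trapezoidal AUC_0→15:
  [0→2]: (0.0+408.1)/2 × 2 = 408.1
  [2→3]: (408.1+514.7)/2 × 1 = 461.4
  [3→4.5]: (514.7+599.9)/2 × 1.5 = 835.95
  [4.5→10.5]: (599.9+555.4)/2 × 6 = 3465.9
  [10.5→12.5]: (555.4+499.3)/2 × 2 = 1054.7
  [12.5→14.5]: (499.3+442.5)/2 × 2 = 941.8
  [14.5→15]: (442.5+428.7)/2 × 0.5 = 217.8
  Sum = 7385.65 µg/L·hr
Extrapolated tail: C_last / k_e = 428.7 / 0.072 = 5954.167
AUC_0→∞ = 7385.65 + 5954.167 = 13339.817 µg/L·hr

AUC = 13300 µg/L·hr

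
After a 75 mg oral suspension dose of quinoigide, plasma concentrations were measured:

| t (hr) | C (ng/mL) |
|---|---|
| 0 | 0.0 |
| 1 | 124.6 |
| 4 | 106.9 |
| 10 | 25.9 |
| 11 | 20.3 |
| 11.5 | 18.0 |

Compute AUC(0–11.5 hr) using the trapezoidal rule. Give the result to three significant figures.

Trapezoidal AUC_0→11.5:
  [0→1]: (0.0+124.6)/2 × 1 = 62.3
  [1→4]: (124.6+106.9)/2 × 3 = 347.25
  [4→10]: (106.9+25.9)/2 × 6 = 398.4
  [10→11]: (25.9+20.3)/2 × 1 = 23.1
  [11→11.5]: (20.3+18.0)/2 × 0.5 = 9.575
  Sum = 840.625 ng/mL·hr

AUC = 841 ng/mL·hr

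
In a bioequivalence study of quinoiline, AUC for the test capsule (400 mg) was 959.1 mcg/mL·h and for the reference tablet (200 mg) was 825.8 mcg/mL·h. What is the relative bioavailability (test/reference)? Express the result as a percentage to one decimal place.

F_rel = (AUC_test/D_test) / (AUC_ref/D_ref)
      = (959.1/400) / (825.8/200)
      = 2.39775 / 4.129 = 0.5807 = 58.07%

F_rel = 58.1%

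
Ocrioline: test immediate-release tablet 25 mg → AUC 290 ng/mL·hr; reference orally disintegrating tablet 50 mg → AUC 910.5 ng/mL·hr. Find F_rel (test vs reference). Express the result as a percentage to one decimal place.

F_rel = (AUC_test/D_test) / (AUC_ref/D_ref)
      = (290/25) / (910.5/50)
      = 11.6 / 18.21 = 0.6370 = 63.70%

F_rel = 63.7%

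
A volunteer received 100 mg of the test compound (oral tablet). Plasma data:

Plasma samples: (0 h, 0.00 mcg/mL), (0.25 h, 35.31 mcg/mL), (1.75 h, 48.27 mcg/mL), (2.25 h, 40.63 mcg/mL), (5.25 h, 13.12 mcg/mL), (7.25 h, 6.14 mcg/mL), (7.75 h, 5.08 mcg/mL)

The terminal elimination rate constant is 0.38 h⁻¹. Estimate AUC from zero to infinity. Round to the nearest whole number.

Trapezoidal AUC_0→7.75:
  [0→0.25]: (0.00+35.31)/2 × 0.25 = 4.41375
  [0.25→1.75]: (35.31+48.27)/2 × 1.5 = 62.685
  [1.75→2.25]: (48.27+40.63)/2 × 0.5 = 22.225
  [2.25→5.25]: (40.63+13.12)/2 × 3 = 80.625
  [5.25→7.25]: (13.12+6.14)/2 × 2 = 19.26
  [7.25→7.75]: (6.14+5.08)/2 × 0.5 = 2.805
  Sum = 192.01375 mcg/mL·h
Extrapolated tail: C_last / k_e = 5.08 / 0.38 = 13.368
AUC_0→∞ = 192.01375 + 13.368 = 205.38175 mcg/mL·h

AUC = 205 mcg/mL·h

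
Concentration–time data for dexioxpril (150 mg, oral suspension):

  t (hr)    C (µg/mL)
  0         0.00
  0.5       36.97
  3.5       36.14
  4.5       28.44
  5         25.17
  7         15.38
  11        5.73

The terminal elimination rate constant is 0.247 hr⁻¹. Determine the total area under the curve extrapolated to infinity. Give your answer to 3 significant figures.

AUC = 271 µg/mL·hr

Trapezoidal AUC_0→11:
  [0→0.5]: (0.00+36.97)/2 × 0.5 = 9.2425
  [0.5→3.5]: (36.97+36.14)/2 × 3 = 109.665
  [3.5→4.5]: (36.14+28.44)/2 × 1 = 32.29
  [4.5→5]: (28.44+25.17)/2 × 0.5 = 13.4025
  [5→7]: (25.17+15.38)/2 × 2 = 40.55
  [7→11]: (15.38+5.73)/2 × 4 = 42.22
  Sum = 247.37 µg/mL·hr
Extrapolated tail: C_last / k_e = 5.73 / 0.247 = 23.198
AUC_0→∞ = 247.37 + 23.198 = 270.568 µg/mL·hr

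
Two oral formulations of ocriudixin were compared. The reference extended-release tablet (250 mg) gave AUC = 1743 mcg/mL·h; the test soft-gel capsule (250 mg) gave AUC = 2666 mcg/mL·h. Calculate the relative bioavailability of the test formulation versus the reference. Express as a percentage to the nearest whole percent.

F_rel = (AUC_test/D_test) / (AUC_ref/D_ref)
      = (2666/250) / (1743/250)
      = 10.664 / 6.972 = 1.5295 = 152.95%

F_rel = 153%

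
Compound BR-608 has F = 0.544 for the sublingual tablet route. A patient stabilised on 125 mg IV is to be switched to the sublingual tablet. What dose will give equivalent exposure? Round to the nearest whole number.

D_sublingual = 230 mg

For equal systemic exposure: F × D_ev = D_iv
D_ev = D_iv / F = 125 / 0.544 = 229.779 mg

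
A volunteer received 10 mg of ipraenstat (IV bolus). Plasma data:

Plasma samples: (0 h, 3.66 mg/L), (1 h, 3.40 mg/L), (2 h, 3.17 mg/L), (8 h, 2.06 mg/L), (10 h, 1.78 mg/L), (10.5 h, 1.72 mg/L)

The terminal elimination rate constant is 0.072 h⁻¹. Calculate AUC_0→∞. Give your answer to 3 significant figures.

Trapezoidal AUC_0→10.5:
  [0→1]: (3.66+3.40)/2 × 1 = 3.53
  [1→2]: (3.40+3.17)/2 × 1 = 3.285
  [2→8]: (3.17+2.06)/2 × 6 = 15.69
  [8→10]: (2.06+1.78)/2 × 2 = 3.84
  [10→10.5]: (1.78+1.72)/2 × 0.5 = 0.875
  Sum = 27.22 mg/L·h
Extrapolated tail: C_last / k_e = 1.72 / 0.072 = 23.889
AUC_0→∞ = 27.22 + 23.889 = 51.109 mg/L·h

AUC = 51.1 mg/L·h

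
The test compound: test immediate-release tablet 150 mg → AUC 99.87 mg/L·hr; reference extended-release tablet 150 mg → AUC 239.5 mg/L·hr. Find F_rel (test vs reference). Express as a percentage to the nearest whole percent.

F_rel = 42%

F_rel = (AUC_test/D_test) / (AUC_ref/D_ref)
      = (99.87/150) / (239.5/150)
      = 0.6658 / 1.59667 = 0.4170 = 41.70%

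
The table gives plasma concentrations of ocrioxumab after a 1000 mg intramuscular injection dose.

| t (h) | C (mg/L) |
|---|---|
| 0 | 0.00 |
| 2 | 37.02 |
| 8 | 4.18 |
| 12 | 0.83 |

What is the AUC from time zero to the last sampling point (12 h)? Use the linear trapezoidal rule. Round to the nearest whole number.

AUC = 171 mg/L·h

Trapezoidal AUC_0→12:
  [0→2]: (0.00+37.02)/2 × 2 = 37.02
  [2→8]: (37.02+4.18)/2 × 6 = 123.6
  [8→12]: (4.18+0.83)/2 × 4 = 10.02
  Sum = 170.64 mg/L·h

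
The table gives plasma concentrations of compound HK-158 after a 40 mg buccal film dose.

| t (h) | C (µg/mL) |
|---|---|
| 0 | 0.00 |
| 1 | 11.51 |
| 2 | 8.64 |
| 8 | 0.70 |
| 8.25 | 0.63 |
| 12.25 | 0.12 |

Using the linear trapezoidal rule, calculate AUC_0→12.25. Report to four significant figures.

AUC = 45.52 µg/mL·h

Trapezoidal AUC_0→12.25:
  [0→1]: (0.00+11.51)/2 × 1 = 5.755
  [1→2]: (11.51+8.64)/2 × 1 = 10.075
  [2→8]: (8.64+0.70)/2 × 6 = 28.02
  [8→8.25]: (0.70+0.63)/2 × 0.25 = 0.16625
  [8.25→12.25]: (0.63+0.12)/2 × 4 = 1.5
  Sum = 45.51625 µg/mL·h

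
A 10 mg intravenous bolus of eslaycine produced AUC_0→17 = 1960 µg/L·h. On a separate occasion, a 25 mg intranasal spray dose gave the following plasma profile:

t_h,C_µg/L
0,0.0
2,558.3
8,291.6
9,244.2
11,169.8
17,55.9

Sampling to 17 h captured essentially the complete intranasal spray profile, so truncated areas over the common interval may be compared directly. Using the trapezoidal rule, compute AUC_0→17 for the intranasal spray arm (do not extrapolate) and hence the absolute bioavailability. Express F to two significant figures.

Trapezoidal AUC_0→17 (intranasal spray):
  [0→2]: (0.0+558.3)/2 × 2 = 558.3
  [2→8]: (558.3+291.6)/2 × 6 = 2549.7
  [8→9]: (291.6+244.2)/2 × 1 = 267.9
  [9→11]: (244.2+169.8)/2 × 2 = 414.0
  [11→17]: (169.8+55.9)/2 × 6 = 677.1
  Sum = 4467.0 µg/L·h
F = (AUC_ev/D_ev)/(AUC_iv/D_iv) = (4467.0/25)/(1960/10) = 178.68/196 = 0.9116

F = 0.91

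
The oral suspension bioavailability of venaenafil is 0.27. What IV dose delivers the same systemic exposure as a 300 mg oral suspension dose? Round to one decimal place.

D_iv = 81.0 mg

Systemic exposure from an extravascular dose = F × D_ev, so the equivalent IV dose is F × D_ev.
D_iv = F × D_ev = 0.27 × 300 = 81 mg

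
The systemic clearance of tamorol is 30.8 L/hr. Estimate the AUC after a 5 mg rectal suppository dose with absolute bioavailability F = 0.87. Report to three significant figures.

AUC_0→∞ = F × Dose / CL
        = 0.87 × 5 / 30.8 = 0.141234 mg/L·hr

AUC = 0.141 mg/L·hr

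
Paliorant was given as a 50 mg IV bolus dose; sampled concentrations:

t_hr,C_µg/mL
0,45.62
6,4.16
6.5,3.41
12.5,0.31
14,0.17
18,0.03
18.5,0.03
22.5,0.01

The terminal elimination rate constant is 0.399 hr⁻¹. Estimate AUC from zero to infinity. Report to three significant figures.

Trapezoidal AUC_0→22.5:
  [0→6]: (45.62+4.16)/2 × 6 = 149.34
  [6→6.5]: (4.16+3.41)/2 × 0.5 = 1.8925
  [6.5→12.5]: (3.41+0.31)/2 × 6 = 11.16
  [12.5→14]: (0.31+0.17)/2 × 1.5 = 0.36
  [14→18]: (0.17+0.03)/2 × 4 = 0.4
  [18→18.5]: (0.03+0.03)/2 × 0.5 = 0.015
  [18.5→22.5]: (0.03+0.01)/2 × 4 = 0.08
  Sum = 163.2475 µg/mL·hr
Extrapolated tail: C_last / k_e = 0.01 / 0.399 = 0.025
AUC_0→∞ = 163.2475 + 0.025 = 163.2725 µg/mL·hr

AUC = 163 µg/mL·hr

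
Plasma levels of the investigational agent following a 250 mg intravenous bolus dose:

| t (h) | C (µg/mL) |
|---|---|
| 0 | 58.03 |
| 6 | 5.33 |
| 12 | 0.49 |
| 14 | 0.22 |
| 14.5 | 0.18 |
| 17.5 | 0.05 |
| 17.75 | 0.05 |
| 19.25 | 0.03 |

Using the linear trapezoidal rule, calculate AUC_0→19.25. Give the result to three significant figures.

AUC = 209 µg/mL·h

Trapezoidal AUC_0→19.25:
  [0→6]: (58.03+5.33)/2 × 6 = 190.08
  [6→12]: (5.33+0.49)/2 × 6 = 17.46
  [12→14]: (0.49+0.22)/2 × 2 = 0.71
  [14→14.5]: (0.22+0.18)/2 × 0.5 = 0.1
  [14.5→17.5]: (0.18+0.05)/2 × 3 = 0.345
  [17.5→17.75]: (0.05+0.05)/2 × 0.25 = 0.0125
  [17.75→19.25]: (0.05+0.03)/2 × 1.5 = 0.06
  Sum = 208.7675 µg/mL·h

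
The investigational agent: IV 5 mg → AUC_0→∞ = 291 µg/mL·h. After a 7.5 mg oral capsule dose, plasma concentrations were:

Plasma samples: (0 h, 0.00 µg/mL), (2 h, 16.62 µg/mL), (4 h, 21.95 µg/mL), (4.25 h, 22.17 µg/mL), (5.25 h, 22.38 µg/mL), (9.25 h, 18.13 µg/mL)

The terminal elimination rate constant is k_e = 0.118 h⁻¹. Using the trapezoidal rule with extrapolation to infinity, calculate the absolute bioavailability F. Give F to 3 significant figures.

Trapezoidal AUC_0→9.25 (oral capsule):
  [0→2]: (0.00+16.62)/2 × 2 = 16.62
  [2→4]: (16.62+21.95)/2 × 2 = 38.57
  [4→4.25]: (21.95+22.17)/2 × 0.25 = 5.515
  [4.25→5.25]: (22.17+22.38)/2 × 1 = 22.275
  [5.25→9.25]: (22.38+18.13)/2 × 4 = 81.02
  Sum = 164.0 µg/mL·h
Tail: C_last/k_e = 18.13/0.118 = 153.644
AUC_0→∞ (oral capsule) = 164.0 + 153.644 = 317.644 µg/mL·h
F = (AUC_ev/D_ev)/(AUC_iv/D_iv) = (317.644/7.5)/(291/5) = 42.3525/58.2 = 0.7277

F = 0.728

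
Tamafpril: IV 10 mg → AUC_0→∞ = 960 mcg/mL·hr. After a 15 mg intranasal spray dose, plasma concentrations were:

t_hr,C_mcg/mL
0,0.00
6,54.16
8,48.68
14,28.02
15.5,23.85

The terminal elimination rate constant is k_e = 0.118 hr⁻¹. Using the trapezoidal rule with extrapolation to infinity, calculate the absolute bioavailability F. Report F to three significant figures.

Trapezoidal AUC_0→15.5 (intranasal spray):
  [0→6]: (0.00+54.16)/2 × 6 = 162.48
  [6→8]: (54.16+48.68)/2 × 2 = 102.84
  [8→14]: (48.68+28.02)/2 × 6 = 230.1
  [14→15.5]: (28.02+23.85)/2 × 1.5 = 38.9025
  Sum = 534.3225 mcg/mL·hr
Tail: C_last/k_e = 23.85/0.118 = 202.119
AUC_0→∞ (intranasal spray) = 534.3225 + 202.119 = 736.4415 mcg/mL·hr
F = (AUC_ev/D_ev)/(AUC_iv/D_iv) = (736.4415/15)/(960/10) = 49.0961/96 = 0.5114

F = 0.511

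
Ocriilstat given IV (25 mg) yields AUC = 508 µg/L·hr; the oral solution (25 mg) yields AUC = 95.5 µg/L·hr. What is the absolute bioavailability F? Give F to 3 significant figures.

F = (AUC_ev / D_ev) / (AUC_iv / D_iv)
  = (95.5/25) / (508/25)
  = 3.82 / 20.32 = 0.1880

F = 0.188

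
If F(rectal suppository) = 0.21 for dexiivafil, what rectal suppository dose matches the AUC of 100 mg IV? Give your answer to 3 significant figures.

D_rectal = 476 mg

For equal systemic exposure: F × D_ev = D_iv
D_ev = D_iv / F = 100 / 0.21 = 476.19 mg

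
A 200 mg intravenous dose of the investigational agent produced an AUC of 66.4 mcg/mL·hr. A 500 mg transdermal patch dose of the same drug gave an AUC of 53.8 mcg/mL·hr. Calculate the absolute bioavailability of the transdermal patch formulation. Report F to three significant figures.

F = (AUC_ev / D_ev) / (AUC_iv / D_iv)
  = (53.8/500) / (66.4/200)
  = 0.1076 / 0.332 = 0.3241

F = 0.324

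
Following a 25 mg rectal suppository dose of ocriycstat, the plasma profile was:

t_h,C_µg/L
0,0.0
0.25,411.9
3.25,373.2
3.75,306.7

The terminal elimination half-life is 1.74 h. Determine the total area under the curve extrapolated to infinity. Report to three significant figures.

Trapezoidal AUC_0→3.75:
  [0→0.25]: (0.0+411.9)/2 × 0.25 = 51.4875
  [0.25→3.25]: (411.9+373.2)/2 × 3 = 1177.65
  [3.25→3.75]: (373.2+306.7)/2 × 0.5 = 169.975
  Sum = 1399.1125 µg/L·h
k_e = ln2 / t½ = 0.693147 / 1.74 = 0.3984 h^-1
Extrapolated tail: C_last / k_e = 306.7 / 0.3984 = 769.829
AUC_0→∞ = 1399.1125 + 769.829 = 2168.9415 µg/L·h

AUC = 2170 µg/L·h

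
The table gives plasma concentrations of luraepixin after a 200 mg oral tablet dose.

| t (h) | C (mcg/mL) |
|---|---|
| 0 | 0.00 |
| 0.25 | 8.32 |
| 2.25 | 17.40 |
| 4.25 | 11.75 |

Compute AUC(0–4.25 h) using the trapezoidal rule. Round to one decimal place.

AUC = 55.9 mcg/mL·h

Trapezoidal AUC_0→4.25:
  [0→0.25]: (0.00+8.32)/2 × 0.25 = 1.04
  [0.25→2.25]: (8.32+17.40)/2 × 2 = 25.72
  [2.25→4.25]: (17.40+11.75)/2 × 2 = 29.15
  Sum = 55.91 mcg/mL·h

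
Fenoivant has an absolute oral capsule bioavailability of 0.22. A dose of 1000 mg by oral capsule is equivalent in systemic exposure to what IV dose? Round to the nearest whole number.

D_iv = 220 mg

Systemic exposure from an extravascular dose = F × D_ev, so the equivalent IV dose is F × D_ev.
D_iv = F × D_ev = 0.22 × 1000 = 220 mg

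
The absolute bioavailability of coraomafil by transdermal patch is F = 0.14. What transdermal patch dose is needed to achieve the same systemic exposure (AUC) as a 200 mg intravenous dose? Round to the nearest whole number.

D_transdermal = 1429 mg

For equal systemic exposure: F × D_ev = D_iv
D_ev = D_iv / F = 200 / 0.14 = 1428.57 mg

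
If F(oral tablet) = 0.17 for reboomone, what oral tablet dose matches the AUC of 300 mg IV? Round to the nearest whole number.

D_oral = 1765 mg

For equal systemic exposure: F × D_ev = D_iv
D_ev = D_iv / F = 300 / 0.17 = 1764.71 mg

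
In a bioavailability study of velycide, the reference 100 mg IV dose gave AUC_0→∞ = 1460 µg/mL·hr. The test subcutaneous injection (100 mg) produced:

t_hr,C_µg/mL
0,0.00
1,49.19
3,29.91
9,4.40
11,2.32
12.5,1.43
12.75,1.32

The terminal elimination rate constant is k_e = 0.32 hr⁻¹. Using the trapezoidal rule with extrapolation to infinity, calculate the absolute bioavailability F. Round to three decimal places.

F = 0.151

Trapezoidal AUC_0→12.75 (subcutaneous injection):
  [0→1]: (0.00+49.19)/2 × 1 = 24.595
  [1→3]: (49.19+29.91)/2 × 2 = 79.1
  [3→9]: (29.91+4.40)/2 × 6 = 102.93
  [9→11]: (4.40+2.32)/2 × 2 = 6.72
  [11→12.5]: (2.32+1.43)/2 × 1.5 = 2.8125
  [12.5→12.75]: (1.43+1.32)/2 × 0.25 = 0.34375
  Sum = 216.50125 µg/mL·hr
Tail: C_last/k_e = 1.32/0.32 = 4.125
AUC_0→∞ (subcutaneous injection) = 216.50125 + 4.125 = 220.62625 µg/mL·hr
F = (AUC_ev/D_ev)/(AUC_iv/D_iv) = (220.62625/100)/(1460/100) = 2.2062625/14.6 = 0.1511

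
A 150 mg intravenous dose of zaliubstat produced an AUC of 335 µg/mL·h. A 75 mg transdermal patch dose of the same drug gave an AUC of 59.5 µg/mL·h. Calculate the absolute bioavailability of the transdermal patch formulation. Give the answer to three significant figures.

F = (AUC_ev / D_ev) / (AUC_iv / D_iv)
  = (59.5/75) / (335/150)
  = 0.793333 / 2.23333 = 0.3552

F = 0.355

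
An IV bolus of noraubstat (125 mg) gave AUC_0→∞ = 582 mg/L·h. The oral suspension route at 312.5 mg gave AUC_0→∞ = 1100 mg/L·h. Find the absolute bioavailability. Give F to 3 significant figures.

F = 0.756

F = (AUC_ev / D_ev) / (AUC_iv / D_iv)
  = (1100/312.5) / (582/125)
  = 3.52 / 4.656 = 0.7560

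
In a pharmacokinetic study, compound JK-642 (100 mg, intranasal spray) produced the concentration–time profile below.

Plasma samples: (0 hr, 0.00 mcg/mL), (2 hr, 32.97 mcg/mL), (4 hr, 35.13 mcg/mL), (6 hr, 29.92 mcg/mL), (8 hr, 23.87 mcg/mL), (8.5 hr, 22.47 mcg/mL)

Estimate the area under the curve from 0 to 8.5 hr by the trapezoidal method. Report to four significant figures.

AUC = 231.5 mcg/mL·hr

Trapezoidal AUC_0→8.5:
  [0→2]: (0.00+32.97)/2 × 2 = 32.97
  [2→4]: (32.97+35.13)/2 × 2 = 68.1
  [4→6]: (35.13+29.92)/2 × 2 = 65.05
  [6→8]: (29.92+23.87)/2 × 2 = 53.79
  [8→8.5]: (23.87+22.47)/2 × 0.5 = 11.585
  Sum = 231.495 mcg/mL·hr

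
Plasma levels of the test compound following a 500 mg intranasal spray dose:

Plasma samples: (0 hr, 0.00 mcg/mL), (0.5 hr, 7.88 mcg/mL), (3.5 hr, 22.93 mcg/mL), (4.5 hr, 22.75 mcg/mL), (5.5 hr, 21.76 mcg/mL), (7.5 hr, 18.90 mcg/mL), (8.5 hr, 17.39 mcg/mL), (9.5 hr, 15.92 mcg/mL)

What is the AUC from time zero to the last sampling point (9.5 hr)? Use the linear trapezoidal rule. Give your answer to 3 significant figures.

Trapezoidal AUC_0→9.5:
  [0→0.5]: (0.00+7.88)/2 × 0.5 = 1.97
  [0.5→3.5]: (7.88+22.93)/2 × 3 = 46.215
  [3.5→4.5]: (22.93+22.75)/2 × 1 = 22.84
  [4.5→5.5]: (22.75+21.76)/2 × 1 = 22.255
  [5.5→7.5]: (21.76+18.90)/2 × 2 = 40.66
  [7.5→8.5]: (18.90+17.39)/2 × 1 = 18.145
  [8.5→9.5]: (17.39+15.92)/2 × 1 = 16.655
  Sum = 168.74 mcg/mL·hr

AUC = 169 mcg/mL·hr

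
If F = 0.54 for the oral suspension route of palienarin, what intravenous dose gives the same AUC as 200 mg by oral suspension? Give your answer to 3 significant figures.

D_iv = 108 mg

Systemic exposure from an extravascular dose = F × D_ev, so the equivalent IV dose is F × D_ev.
D_iv = F × D_ev = 0.54 × 200 = 108 mg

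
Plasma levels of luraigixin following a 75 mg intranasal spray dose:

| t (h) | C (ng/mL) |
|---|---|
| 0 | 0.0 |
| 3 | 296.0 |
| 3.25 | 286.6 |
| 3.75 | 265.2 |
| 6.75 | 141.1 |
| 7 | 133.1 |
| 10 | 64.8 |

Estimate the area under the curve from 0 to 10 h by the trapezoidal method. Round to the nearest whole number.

Trapezoidal AUC_0→10:
  [0→3]: (0.0+296.0)/2 × 3 = 444.0
  [3→3.25]: (296.0+286.6)/2 × 0.25 = 72.825
  [3.25→3.75]: (286.6+265.2)/2 × 0.5 = 137.95
  [3.75→6.75]: (265.2+141.1)/2 × 3 = 609.45
  [6.75→7]: (141.1+133.1)/2 × 0.25 = 34.275
  [7→10]: (133.1+64.8)/2 × 3 = 296.85
  Sum = 1595.35 ng/mL·h

AUC = 1595 ng/mL·h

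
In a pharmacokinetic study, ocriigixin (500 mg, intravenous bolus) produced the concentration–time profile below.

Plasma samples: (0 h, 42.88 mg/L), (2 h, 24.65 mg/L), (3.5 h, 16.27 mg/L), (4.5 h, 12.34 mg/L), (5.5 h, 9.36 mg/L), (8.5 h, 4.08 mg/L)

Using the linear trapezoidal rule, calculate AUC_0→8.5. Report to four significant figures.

Trapezoidal AUC_0→8.5:
  [0→2]: (42.88+24.65)/2 × 2 = 67.53
  [2→3.5]: (24.65+16.27)/2 × 1.5 = 30.69
  [3.5→4.5]: (16.27+12.34)/2 × 1 = 14.305
  [4.5→5.5]: (12.34+9.36)/2 × 1 = 10.85
  [5.5→8.5]: (9.36+4.08)/2 × 3 = 20.16
  Sum = 143.535 mg/L·h

AUC = 143.5 mg/L·h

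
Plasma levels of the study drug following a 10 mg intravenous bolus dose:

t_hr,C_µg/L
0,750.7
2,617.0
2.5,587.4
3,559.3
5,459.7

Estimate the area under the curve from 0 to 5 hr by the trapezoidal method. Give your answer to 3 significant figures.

Trapezoidal AUC_0→5:
  [0→2]: (750.7+617.0)/2 × 2 = 1367.7
  [2→2.5]: (617.0+587.4)/2 × 0.5 = 301.1
  [2.5→3]: (587.4+559.3)/2 × 0.5 = 286.675
  [3→5]: (559.3+459.7)/2 × 2 = 1019.0
  Sum = 2974.475 µg/L·hr

AUC = 2970 µg/L·hr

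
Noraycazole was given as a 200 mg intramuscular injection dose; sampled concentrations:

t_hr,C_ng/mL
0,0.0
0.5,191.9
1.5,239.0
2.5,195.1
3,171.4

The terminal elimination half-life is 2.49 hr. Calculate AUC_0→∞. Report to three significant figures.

AUC = 1190 ng/mL·hr

Trapezoidal AUC_0→3:
  [0→0.5]: (0.0+191.9)/2 × 0.5 = 47.975
  [0.5→1.5]: (191.9+239.0)/2 × 1 = 215.45
  [1.5→2.5]: (239.0+195.1)/2 × 1 = 217.05
  [2.5→3]: (195.1+171.4)/2 × 0.5 = 91.625
  Sum = 572.1 ng/mL·hr
k_e = ln2 / t½ = 0.693147 / 2.49 = 0.2784 hr^-1
Extrapolated tail: C_last / k_e = 171.4 / 0.2784 = 615.661
AUC_0→∞ = 572.1 + 615.661 = 1187.761 ng/mL·hr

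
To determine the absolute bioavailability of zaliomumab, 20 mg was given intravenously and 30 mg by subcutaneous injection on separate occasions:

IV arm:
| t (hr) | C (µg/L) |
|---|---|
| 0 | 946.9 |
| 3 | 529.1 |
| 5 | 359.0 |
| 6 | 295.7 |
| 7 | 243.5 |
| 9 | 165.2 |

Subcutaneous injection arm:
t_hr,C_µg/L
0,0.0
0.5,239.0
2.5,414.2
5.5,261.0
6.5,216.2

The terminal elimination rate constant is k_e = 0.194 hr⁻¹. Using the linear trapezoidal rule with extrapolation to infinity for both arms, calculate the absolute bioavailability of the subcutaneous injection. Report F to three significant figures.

Trapezoidal AUC_0→9 (IV):
  [0→3]: (946.9+529.1)/2 × 3 = 2214.0
  [3→5]: (529.1+359.0)/2 × 2 = 888.1
  [5→6]: (359.0+295.7)/2 × 1 = 327.35
  [6→7]: (295.7+243.5)/2 × 1 = 269.6
  [7→9]: (243.5+165.2)/2 × 2 = 408.7
  Sum = 4107.75 µg/L·hr
IV tail: 165.2/0.194 = 851.546; AUC_iv,0→∞ = 4107.75 + 851.546 = 4959.296 µg/L·hr
Trapezoidal AUC_0→6.5 (subcutaneous injection):
  [0→0.5]: (0.0+239.0)/2 × 0.5 = 59.75
  [0.5→2.5]: (239.0+414.2)/2 × 2 = 653.2
  [2.5→5.5]: (414.2+261.0)/2 × 3 = 1012.8
  [5.5→6.5]: (261.0+216.2)/2 × 1 = 238.6
  Sum = 1964.35 µg/L·hr
subcutaneous injection tail: 216.2/0.194 = 1114.433; AUC_ev,0→∞ = 1964.35 + 1114.433 = 3078.783 µg/L·hr
F = (AUC_ev/D_ev)/(AUC_iv/D_iv) = (3078.783/30)/(4959.296/20) = 102.6261/247.9648 = 0.4139

F = 0.414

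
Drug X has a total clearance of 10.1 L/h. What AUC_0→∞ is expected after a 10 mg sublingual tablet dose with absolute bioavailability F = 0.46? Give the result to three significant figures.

AUC = 0.455 mg/L·h

AUC_0→∞ = F × Dose / CL
        = 0.46 × 10 / 10.1 = 0.455446 mg/L·h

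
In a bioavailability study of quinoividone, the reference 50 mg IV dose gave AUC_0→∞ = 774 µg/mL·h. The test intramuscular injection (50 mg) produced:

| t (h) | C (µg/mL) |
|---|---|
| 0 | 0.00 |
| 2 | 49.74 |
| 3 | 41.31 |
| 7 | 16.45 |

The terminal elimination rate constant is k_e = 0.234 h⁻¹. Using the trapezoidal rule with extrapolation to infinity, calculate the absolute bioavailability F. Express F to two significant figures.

Trapezoidal AUC_0→7 (intramuscular injection):
  [0→2]: (0.00+49.74)/2 × 2 = 49.74
  [2→3]: (49.74+41.31)/2 × 1 = 45.525
  [3→7]: (41.31+16.45)/2 × 4 = 115.52
  Sum = 210.785 µg/mL·h
Tail: C_last/k_e = 16.45/0.234 = 70.299
AUC_0→∞ (intramuscular injection) = 210.785 + 70.299 = 281.084 µg/mL·h
F = (AUC_ev/D_ev)/(AUC_iv/D_iv) = (281.084/50)/(774/50) = 5.62168/15.48 = 0.3632

F = 0.36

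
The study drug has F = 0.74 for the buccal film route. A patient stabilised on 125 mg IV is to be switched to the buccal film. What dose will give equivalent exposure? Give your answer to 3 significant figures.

D_buccal = 169 mg

For equal systemic exposure: F × D_ev = D_iv
D_ev = D_iv / F = 125 / 0.74 = 168.919 mg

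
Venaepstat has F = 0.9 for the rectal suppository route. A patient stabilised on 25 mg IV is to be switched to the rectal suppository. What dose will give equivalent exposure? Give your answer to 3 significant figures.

For equal systemic exposure: F × D_ev = D_iv
D_ev = D_iv / F = 25 / 0.9 = 27.7778 mg

D_rectal = 27.8 mg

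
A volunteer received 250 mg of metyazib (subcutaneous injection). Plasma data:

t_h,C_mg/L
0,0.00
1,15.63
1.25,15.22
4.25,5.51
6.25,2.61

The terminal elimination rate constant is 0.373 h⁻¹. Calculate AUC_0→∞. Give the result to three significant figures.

Trapezoidal AUC_0→6.25:
  [0→1]: (0.00+15.63)/2 × 1 = 7.815
  [1→1.25]: (15.63+15.22)/2 × 0.25 = 3.85625
  [1.25→4.25]: (15.22+5.51)/2 × 3 = 31.095
  [4.25→6.25]: (5.51+2.61)/2 × 2 = 8.12
  Sum = 50.88625 mg/L·h
Extrapolated tail: C_last / k_e = 2.61 / 0.373 = 6.997
AUC_0→∞ = 50.88625 + 6.997 = 57.88325 mg/L·h

AUC = 57.9 mg/L·h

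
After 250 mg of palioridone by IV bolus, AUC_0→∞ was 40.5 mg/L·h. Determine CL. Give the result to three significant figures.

CL = 6.17 L/h

CL = Dose_iv / AUC_0→∞
   = 250 / 40.5 = 6.17284 L/h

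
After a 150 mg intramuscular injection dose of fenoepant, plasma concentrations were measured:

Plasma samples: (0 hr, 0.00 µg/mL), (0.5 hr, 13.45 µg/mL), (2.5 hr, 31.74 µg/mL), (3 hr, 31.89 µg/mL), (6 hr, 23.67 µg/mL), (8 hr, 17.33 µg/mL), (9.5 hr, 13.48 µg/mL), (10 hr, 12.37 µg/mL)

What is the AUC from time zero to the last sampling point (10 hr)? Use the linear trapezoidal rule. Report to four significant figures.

Trapezoidal AUC_0→10:
  [0→0.5]: (0.00+13.45)/2 × 0.5 = 3.3625
  [0.5→2.5]: (13.45+31.74)/2 × 2 = 45.19
  [2.5→3]: (31.74+31.89)/2 × 0.5 = 15.9075
  [3→6]: (31.89+23.67)/2 × 3 = 83.34
  [6→8]: (23.67+17.33)/2 × 2 = 41.0
  [8→9.5]: (17.33+13.48)/2 × 1.5 = 23.1075
  [9.5→10]: (13.48+12.37)/2 × 0.5 = 6.4625
  Sum = 218.37 µg/mL·hr

AUC = 218.4 µg/mL·hr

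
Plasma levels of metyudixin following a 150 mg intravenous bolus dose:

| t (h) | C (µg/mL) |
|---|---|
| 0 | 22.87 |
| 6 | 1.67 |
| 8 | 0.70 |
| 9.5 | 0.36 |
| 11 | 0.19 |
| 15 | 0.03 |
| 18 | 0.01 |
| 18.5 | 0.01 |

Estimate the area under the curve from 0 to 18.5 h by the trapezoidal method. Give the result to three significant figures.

AUC = 77.7 µg/mL·h

Trapezoidal AUC_0→18.5:
  [0→6]: (22.87+1.67)/2 × 6 = 73.62
  [6→8]: (1.67+0.70)/2 × 2 = 2.37
  [8→9.5]: (0.70+0.36)/2 × 1.5 = 0.795
  [9.5→11]: (0.36+0.19)/2 × 1.5 = 0.4125
  [11→15]: (0.19+0.03)/2 × 4 = 0.44
  [15→18]: (0.03+0.01)/2 × 3 = 0.06
  [18→18.5]: (0.01+0.01)/2 × 0.5 = 0.005
  Sum = 77.7025 µg/mL·h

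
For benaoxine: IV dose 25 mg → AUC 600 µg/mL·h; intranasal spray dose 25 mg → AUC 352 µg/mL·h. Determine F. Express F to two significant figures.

F = (AUC_ev / D_ev) / (AUC_iv / D_iv)
  = (352/25) / (600/25)
  = 14.08 / 24 = 0.5867

F = 0.59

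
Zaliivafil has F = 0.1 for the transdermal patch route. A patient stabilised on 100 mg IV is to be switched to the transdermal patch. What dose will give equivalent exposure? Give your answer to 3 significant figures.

D_transdermal = 1000 mg

For equal systemic exposure: F × D_ev = D_iv
D_ev = D_iv / F = 100 / 0.1 = 1000 mg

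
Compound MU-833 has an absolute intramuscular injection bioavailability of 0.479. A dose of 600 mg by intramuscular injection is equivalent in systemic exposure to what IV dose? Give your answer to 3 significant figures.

D_iv = 287 mg

Systemic exposure from an extravascular dose = F × D_ev, so the equivalent IV dose is F × D_ev.
D_iv = F × D_ev = 0.479 × 600 = 287.4 mg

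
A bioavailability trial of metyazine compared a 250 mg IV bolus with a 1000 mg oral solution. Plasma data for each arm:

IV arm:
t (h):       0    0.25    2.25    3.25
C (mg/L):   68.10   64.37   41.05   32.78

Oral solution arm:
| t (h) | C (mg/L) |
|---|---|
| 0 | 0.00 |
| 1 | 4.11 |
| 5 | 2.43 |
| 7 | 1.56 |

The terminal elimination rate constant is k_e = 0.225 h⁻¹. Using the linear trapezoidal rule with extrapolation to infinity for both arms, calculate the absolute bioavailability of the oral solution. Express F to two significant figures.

F = 0.021

Trapezoidal AUC_0→3.25 (IV):
  [0→0.25]: (68.10+64.37)/2 × 0.25 = 16.55875
  [0.25→2.25]: (64.37+41.05)/2 × 2 = 105.42
  [2.25→3.25]: (41.05+32.78)/2 × 1 = 36.915
  Sum = 158.89375 mg/L·h
IV tail: 32.78/0.225 = 145.689; AUC_iv,0→∞ = 158.89375 + 145.689 = 304.58275 mg/L·h
Trapezoidal AUC_0→7 (oral solution):
  [0→1]: (0.00+4.11)/2 × 1 = 2.055
  [1→5]: (4.11+2.43)/2 × 4 = 13.08
  [5→7]: (2.43+1.56)/2 × 2 = 3.99
  Sum = 19.125 mg/L·h
oral solution tail: 1.56/0.225 = 6.933; AUC_ev,0→∞ = 19.125 + 6.933 = 26.058 mg/L·h
F = (AUC_ev/D_ev)/(AUC_iv/D_iv) = (26.058/1000)/(304.58275/250) = 0.026058/1.218331 = 0.0214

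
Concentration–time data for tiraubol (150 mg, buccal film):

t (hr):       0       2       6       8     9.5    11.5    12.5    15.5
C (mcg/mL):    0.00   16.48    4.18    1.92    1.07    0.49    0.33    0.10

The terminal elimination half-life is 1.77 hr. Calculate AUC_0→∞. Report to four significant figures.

Trapezoidal AUC_0→15.5:
  [0→2]: (0.00+16.48)/2 × 2 = 16.48
  [2→6]: (16.48+4.18)/2 × 4 = 41.32
  [6→8]: (4.18+1.92)/2 × 2 = 6.1
  [8→9.5]: (1.92+1.07)/2 × 1.5 = 2.2425
  [9.5→11.5]: (1.07+0.49)/2 × 2 = 1.56
  [11.5→12.5]: (0.49+0.33)/2 × 1 = 0.41
  [12.5→15.5]: (0.33+0.10)/2 × 3 = 0.645
  Sum = 68.7575 mcg/mL·hr
k_e = ln2 / t½ = 0.693147 / 1.77 = 0.3916 hr^-1
Extrapolated tail: C_last / k_e = 0.10 / 0.3916 = 0.255
AUC_0→∞ = 68.7575 + 0.255 = 69.0125 mcg/mL·hr

AUC = 69.01 mcg/mL·hr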